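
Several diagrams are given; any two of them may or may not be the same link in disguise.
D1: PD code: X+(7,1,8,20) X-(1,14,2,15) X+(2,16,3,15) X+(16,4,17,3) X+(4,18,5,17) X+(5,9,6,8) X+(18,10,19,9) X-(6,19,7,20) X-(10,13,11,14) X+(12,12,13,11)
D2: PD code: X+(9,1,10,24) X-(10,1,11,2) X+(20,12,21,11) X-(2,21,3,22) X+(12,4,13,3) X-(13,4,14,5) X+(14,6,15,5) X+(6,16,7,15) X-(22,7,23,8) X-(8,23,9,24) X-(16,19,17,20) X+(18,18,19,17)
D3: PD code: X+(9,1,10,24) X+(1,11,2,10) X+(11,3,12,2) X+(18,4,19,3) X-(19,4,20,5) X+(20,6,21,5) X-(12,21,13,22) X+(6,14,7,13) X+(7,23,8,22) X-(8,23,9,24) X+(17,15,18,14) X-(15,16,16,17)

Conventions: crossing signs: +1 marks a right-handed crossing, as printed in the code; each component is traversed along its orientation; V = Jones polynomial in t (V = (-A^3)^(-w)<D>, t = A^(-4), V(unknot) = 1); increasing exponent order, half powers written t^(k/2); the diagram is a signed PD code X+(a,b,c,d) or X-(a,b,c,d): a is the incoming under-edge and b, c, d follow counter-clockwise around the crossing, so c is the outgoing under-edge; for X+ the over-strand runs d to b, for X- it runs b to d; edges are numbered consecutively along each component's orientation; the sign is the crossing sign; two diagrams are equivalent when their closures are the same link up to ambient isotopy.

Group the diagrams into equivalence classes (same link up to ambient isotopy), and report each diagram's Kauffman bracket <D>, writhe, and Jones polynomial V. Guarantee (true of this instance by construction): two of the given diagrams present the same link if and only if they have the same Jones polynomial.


equivalence classes: {D1} | {D2} | {D3}
D1 (bracket -A^-4 + 1 + A^8; 10 crossings at w = +4): V = t + t^3 - t^4
V(D2) = -t^-3 + 2t^-2 - 2t^-1 + 3 - 2t + 2t^2 - t^3  (w 0, c 12, <D> = -A^-12 + 2A^-8 - 2A^-4 + 3 - 2A^4 + 2A^8 - A^12)
D3 (bracket -A^-12 + A^-8 - A^-4 + 2 - A^4 + A^8; 12 crossings at w = +4): V = t - t^2 + 2t^3 - t^4 + t^5 - t^6
key observation: 3 classes among 3 diagrams; unequal V(t) rules out equality


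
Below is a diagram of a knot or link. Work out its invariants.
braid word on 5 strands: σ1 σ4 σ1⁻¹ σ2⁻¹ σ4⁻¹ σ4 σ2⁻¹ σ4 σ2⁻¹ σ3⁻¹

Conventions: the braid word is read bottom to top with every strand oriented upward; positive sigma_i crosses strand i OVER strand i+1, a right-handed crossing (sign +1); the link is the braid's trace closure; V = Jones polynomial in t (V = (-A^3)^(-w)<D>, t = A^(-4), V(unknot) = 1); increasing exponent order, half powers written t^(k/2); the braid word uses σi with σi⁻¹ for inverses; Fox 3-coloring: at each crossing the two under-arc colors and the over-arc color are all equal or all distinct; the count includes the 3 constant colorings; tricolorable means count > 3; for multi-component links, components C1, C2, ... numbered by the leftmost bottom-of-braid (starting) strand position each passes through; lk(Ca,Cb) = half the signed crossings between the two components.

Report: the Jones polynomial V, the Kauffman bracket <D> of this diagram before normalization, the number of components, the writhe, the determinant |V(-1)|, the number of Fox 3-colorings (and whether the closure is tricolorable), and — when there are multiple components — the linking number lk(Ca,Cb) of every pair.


Jones polynomial: V(t) = -t^-4 + t^-1 + 2 + t + t^2
<D> = A^-14 + A^-10 + 2A^-6 + A^-2 - A^10; writhe -2
components 3, writhe -2 (10 crossings)
linking number lk(C1,C2) = 0
lk(C1,C3): 0
lk(C2,C3) = +1
3-colorings: 27 of 3^11, det 0 — tricolorable
note: |V(-1)| = 0: so tricolorable, since 3 divides 0


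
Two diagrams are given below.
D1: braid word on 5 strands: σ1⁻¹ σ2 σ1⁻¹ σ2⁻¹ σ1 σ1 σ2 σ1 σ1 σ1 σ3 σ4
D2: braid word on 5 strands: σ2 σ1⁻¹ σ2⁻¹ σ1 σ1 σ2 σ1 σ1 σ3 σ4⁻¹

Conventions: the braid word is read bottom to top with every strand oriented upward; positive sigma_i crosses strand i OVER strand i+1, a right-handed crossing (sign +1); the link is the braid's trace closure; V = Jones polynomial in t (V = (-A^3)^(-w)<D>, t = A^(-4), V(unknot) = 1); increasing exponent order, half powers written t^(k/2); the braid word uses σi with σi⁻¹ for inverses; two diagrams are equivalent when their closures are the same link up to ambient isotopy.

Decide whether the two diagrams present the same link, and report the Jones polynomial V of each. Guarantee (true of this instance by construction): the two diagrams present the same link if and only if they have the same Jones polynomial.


equivalent: yes
D1 (bracket -A^2 + A^6 + A^14; 12 crossings at w = +6): V = t + t^3 - t^4
D2 (bracket -A^-4 + 1 + A^8; 10 crossings at w = +4): V = t + t^3 - t^4
key observation: all 2 diagrams share one V(t), hence one class


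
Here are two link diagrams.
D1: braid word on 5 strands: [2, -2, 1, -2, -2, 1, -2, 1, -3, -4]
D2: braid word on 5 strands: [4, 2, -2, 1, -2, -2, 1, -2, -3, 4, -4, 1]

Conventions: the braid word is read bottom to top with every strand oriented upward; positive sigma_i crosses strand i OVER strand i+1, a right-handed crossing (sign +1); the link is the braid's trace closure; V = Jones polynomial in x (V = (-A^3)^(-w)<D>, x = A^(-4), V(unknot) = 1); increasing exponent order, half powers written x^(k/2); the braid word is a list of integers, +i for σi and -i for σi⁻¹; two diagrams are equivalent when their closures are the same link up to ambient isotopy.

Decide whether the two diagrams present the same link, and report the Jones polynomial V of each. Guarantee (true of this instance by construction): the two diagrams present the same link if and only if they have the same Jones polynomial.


equivalent: yes
V(D1) = -x^-3 + 2x^-2 - 2x^-1 + 3 - 2x + 2x^2 - x^3  (w -2, c 10, <D> = -A^-18 + 2A^-14 - 2A^-10 + 3A^-6 - 2A^-2 + 2A^2 - A^6)
D2 (bracket -A^-12 + 2A^-8 - 2A^-4 + 3 - 2A^4 + 2A^8 - A^12; 12 crossings at w = 0): V = -x^-3 + 2x^-2 - 2x^-1 + 3 - 2x + 2x^2 - x^3
why: D2 (12 crossings) and D1 (10) are Markov-related braid presentations


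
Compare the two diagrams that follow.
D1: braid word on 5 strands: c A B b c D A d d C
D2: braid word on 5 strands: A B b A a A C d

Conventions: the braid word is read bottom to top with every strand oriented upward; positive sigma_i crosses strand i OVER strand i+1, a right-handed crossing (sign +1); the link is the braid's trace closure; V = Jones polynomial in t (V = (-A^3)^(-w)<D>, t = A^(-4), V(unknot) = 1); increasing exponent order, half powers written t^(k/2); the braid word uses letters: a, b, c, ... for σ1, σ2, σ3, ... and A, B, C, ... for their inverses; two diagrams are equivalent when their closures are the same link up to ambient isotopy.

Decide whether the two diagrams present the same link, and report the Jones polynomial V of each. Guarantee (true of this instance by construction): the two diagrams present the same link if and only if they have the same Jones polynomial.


same link: yes
V(D1) = t^-3 + t^-2 + t^-1 + 1  [10 crossings, <D> = 1 + A^4 + A^8 + A^12, w = 0]
D2 (bracket A^-6 + A^-2 + A^2 + A^6; 8 crossings at w = -2): V = t^-3 + t^-2 + t^-1 + 1
note: all 2 diagrams share one V(t), hence one class


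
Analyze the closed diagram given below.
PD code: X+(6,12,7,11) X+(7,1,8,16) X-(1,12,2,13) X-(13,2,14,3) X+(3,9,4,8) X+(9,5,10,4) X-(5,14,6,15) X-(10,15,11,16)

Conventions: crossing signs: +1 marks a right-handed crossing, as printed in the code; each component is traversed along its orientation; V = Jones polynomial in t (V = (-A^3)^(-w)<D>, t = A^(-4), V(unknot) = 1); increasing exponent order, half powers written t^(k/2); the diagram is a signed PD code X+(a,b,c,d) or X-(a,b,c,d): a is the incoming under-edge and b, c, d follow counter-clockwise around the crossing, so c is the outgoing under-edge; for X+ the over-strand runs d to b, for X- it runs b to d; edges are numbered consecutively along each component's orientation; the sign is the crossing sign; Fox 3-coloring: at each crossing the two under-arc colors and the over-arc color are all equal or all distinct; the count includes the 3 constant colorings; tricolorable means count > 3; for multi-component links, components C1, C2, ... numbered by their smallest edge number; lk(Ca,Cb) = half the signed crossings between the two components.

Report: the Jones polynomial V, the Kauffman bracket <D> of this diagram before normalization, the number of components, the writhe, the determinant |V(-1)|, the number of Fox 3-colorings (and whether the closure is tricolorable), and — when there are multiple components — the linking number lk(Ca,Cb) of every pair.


Jones polynomial: V(t) = -t^-3 + t^-2 - t^-1 + 3 - t + t^2 - t^3
<D> = -A^-12 + A^-8 - A^-4 + 3 - A^4 + A^8 - A^12; writhe 0
components 1, writhe 0 (8 crossings)
3-colorings: 27 of 3^8, det 9 — tricolorable
note: det 9 = |V(-1)|; divisible by 3, so tricolorable


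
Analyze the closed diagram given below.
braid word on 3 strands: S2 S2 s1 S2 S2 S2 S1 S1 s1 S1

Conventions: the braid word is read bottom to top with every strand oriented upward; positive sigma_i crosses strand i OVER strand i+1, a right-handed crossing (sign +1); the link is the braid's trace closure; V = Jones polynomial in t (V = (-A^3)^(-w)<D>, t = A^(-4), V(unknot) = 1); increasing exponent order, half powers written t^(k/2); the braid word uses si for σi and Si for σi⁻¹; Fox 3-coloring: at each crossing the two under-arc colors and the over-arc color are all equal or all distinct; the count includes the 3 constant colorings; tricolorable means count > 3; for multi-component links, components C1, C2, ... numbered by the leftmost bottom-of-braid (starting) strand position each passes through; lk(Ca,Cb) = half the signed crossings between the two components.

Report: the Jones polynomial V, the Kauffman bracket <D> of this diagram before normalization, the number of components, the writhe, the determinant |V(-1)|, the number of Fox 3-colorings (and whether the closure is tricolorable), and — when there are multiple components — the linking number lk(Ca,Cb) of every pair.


V(t) = -t^-9 + 2t^-8 - 3t^-7 + 3t^-6 - 3t^-5 + 3t^-4 - t^-3 + t^-2
bracket: A^-10 - A^-6 + 3A^-2 - 3A^2 + 3A^6 - 3A^10 + 2A^14 - A^18, w = -6
1 component, writhe -6, over 10 crossings
det 17, colorings 3 of 3^10 — not tricolorable
observation: free reduction leaves σ2⁻¹ σ2⁻¹ σ1 σ2⁻¹ σ2⁻¹ σ2⁻¹ σ1⁻¹ σ1⁻¹ of the original 10 letters


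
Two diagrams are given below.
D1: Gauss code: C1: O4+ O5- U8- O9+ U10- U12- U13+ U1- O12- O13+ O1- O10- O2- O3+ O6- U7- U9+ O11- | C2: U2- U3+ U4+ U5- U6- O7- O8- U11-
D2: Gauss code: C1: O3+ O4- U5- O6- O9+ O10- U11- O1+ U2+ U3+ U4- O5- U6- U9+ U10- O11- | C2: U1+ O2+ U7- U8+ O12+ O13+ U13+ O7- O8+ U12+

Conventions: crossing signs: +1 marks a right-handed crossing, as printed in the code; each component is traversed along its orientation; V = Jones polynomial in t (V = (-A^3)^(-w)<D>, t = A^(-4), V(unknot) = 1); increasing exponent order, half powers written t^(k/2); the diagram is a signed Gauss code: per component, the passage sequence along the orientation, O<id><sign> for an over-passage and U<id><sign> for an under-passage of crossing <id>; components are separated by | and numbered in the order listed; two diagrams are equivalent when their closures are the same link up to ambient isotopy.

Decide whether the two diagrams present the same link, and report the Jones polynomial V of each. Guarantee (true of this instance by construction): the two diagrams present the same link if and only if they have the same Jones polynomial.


equivalent: no
D1 (bracket A^-13 - A^-9 + A^-5 + A^3; 13 crossings at w = -5): V = -t^(-9/2) - t^(-5/2) + t^(-3/2) - t^(-1/2)
V(D2) = t^(-7/2) - t^(-5/2) + t^(-3/2) - 2t^(-1/2) - t^(3/2)  [13 crossings, <D> = A^-3 + 2A^5 - A^9 + A^13 - A^17, w = +1]
observation: comparing 2 Jones polynomials yields 2 groups


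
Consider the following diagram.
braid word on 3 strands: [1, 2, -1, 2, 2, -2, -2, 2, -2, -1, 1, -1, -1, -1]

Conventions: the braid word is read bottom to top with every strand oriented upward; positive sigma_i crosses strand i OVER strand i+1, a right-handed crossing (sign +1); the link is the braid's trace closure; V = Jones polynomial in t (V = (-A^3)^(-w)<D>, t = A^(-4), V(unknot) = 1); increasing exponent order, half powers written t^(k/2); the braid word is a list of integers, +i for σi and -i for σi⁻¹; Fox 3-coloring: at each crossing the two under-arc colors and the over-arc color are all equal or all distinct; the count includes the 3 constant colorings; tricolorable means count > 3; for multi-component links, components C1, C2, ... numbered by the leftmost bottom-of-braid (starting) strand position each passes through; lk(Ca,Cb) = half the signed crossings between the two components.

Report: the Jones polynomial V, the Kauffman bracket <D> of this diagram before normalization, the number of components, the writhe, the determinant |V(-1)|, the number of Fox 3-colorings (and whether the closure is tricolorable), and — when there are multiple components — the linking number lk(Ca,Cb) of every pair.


V(t) = -t^-4 + t^-3 + t^-1
bracket: A^-2 + A^6 - A^10, w = -2
1 component, writhe -2, over 14 crossings
det 3, colorings 9 of 3^14 — tricolorable
observation: V spans 3 powers of t: at least 3 crossings in any diagram


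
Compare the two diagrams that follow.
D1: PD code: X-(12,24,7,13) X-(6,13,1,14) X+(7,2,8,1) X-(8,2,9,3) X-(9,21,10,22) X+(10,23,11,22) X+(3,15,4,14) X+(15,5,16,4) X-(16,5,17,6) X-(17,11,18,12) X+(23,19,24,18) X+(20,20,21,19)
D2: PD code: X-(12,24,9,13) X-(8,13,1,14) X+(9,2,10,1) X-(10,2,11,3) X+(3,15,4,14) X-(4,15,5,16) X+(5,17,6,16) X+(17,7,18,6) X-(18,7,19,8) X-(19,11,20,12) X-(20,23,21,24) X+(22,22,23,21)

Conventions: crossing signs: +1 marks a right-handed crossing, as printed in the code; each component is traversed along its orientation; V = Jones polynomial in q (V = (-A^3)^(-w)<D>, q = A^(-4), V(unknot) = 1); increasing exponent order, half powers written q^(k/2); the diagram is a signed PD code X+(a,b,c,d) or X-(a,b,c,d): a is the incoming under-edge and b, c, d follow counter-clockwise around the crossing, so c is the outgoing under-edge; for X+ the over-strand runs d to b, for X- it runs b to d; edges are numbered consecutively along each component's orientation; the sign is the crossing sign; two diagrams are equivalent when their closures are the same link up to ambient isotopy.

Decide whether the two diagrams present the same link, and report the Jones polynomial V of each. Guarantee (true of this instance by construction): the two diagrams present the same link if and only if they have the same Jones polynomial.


same link: yes
V(D1) = q^-3 + q^-2 + q^-1 + 1  [12 crossings, <D> = 1 + A^4 + A^8 + A^12, w = 0]
D2 (bracket A^-6 + A^-2 + A^2 + A^6; 12 crossings at w = -2): V = q^-3 + q^-2 + q^-1 + 1
note: Reidemeister moves carry D1 (12 crossings) to D2 (12)


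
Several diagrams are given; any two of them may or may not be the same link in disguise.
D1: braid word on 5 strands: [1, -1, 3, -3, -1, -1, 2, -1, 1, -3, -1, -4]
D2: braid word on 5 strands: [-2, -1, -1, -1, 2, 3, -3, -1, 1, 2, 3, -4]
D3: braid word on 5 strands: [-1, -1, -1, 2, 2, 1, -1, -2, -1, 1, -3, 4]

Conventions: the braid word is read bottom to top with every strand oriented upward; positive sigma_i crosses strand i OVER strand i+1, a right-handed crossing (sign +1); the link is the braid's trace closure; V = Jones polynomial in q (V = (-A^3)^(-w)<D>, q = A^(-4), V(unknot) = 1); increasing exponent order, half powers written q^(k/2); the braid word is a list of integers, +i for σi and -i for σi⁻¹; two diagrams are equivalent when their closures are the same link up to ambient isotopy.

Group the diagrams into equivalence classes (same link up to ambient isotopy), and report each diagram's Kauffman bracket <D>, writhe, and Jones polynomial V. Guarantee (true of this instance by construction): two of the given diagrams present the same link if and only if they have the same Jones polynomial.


equivalence classes: {D1, D2, D3}
D1 (bracket A^-8 + 1 - A^4; 12 crossings at w = -4): V = -q^-4 + q^-3 + q^-1
V(D2) = -q^-4 + q^-3 + q^-1  [12 crossings, <D> = A^-2 + A^6 - A^10, w = -2]
D3 (bracket A^-2 + A^6 - A^10; 12 crossings at w = -2): V = -q^-4 + q^-3 + q^-1
key observation: all 3 diagrams share one V(q), hence one class


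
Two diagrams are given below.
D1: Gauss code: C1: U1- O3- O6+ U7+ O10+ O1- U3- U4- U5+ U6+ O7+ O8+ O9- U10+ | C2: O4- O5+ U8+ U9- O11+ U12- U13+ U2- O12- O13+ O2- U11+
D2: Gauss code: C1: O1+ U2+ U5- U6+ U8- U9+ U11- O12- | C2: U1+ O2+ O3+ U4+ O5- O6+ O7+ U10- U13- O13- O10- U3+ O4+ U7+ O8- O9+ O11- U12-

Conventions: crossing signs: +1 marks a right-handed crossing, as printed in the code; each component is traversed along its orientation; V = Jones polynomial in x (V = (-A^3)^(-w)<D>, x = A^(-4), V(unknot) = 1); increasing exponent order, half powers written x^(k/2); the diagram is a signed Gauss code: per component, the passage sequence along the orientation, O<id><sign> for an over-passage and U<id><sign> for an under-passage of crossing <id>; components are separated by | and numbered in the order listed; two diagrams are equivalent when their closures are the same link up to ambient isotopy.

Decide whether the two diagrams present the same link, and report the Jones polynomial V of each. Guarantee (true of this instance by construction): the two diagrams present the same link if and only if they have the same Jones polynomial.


equivalent: no
V(D1) = -x^(-1/2) - x^(1/2)  (w +1, c 13, <D> = A + A^5)
D2 (bracket -A^-15 + A^-7 + A^-3 + A; 13 crossings at w = +1): V = -x^(1/2) - x^(3/2) - x^(5/2) + x^(9/2)
why: 2 values of V(x) split the 2 diagrams


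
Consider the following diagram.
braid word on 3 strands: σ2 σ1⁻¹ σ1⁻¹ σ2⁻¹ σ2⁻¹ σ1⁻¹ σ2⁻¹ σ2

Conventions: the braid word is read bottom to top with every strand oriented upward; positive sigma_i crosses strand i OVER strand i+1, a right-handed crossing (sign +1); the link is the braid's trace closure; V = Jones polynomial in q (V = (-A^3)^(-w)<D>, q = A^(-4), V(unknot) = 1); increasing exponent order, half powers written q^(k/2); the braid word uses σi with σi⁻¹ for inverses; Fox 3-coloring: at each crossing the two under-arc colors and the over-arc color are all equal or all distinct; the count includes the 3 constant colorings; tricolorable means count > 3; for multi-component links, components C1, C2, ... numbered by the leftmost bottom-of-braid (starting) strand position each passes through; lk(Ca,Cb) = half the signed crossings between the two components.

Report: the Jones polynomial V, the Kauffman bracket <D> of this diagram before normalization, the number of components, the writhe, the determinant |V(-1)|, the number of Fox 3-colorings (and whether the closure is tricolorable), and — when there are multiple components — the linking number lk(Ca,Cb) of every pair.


V = -q^-6 + q^-5 - q^-4 + 2q^-3 - q^-2 + q^-1
<D> = A^-8 - A^-4 + 2 - A^4 + A^8 - A^12 (w = -4)
1 component over 8 crossings, w = -4
3 Fox colorings among 3^8, |V(-1)| = 7: not tricolorable
why: w = -4 (over 8 crossings) is diagram-only; (-A^3)^(4) removes it from V


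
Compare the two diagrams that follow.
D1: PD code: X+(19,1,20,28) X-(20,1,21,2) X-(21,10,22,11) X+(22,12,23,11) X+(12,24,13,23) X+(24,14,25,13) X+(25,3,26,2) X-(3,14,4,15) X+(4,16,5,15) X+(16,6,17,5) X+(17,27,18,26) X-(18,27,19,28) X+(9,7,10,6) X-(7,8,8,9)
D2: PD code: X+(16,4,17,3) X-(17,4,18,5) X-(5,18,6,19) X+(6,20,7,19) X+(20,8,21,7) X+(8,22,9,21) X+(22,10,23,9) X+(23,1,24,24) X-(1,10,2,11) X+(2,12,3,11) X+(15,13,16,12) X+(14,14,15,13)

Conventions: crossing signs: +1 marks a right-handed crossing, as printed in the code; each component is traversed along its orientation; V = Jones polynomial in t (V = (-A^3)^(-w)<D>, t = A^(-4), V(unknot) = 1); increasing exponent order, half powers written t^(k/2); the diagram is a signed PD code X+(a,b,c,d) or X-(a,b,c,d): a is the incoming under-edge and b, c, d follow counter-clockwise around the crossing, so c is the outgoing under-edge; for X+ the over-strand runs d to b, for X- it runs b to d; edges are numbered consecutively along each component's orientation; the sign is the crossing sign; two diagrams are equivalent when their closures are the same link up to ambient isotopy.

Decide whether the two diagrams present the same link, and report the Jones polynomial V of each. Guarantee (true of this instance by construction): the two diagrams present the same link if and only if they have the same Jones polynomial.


equivalent: yes
V(D1) = t + t^3 - t^4  (w +4, c 14, <D> = -A^-4 + 1 + A^8)
V(D2) = t + t^3 - t^4  [12 crossings, <D> = -A^2 + A^6 + A^14, w = +6]
key observation: one V(t) for all 2 diagrams — one class (guaranteed)


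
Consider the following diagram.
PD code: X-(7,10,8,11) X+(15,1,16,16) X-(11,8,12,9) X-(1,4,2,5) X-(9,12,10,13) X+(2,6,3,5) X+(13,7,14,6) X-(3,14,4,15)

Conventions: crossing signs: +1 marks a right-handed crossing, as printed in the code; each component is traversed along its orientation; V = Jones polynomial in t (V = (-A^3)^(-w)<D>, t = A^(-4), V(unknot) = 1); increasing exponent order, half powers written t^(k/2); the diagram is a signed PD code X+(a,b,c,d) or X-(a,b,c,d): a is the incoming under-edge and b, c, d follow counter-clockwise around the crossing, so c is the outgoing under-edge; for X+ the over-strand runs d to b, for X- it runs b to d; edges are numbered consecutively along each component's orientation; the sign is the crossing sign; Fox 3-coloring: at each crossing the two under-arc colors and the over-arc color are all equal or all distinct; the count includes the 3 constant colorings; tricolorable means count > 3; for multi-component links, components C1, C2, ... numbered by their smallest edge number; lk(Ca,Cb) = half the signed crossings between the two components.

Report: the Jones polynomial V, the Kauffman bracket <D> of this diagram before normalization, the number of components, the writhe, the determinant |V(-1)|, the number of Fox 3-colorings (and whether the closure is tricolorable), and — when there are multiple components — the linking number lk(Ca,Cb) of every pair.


V = -t^-4 + t^-3 + t^-1
<D> = A^-2 + A^6 - A^10 (w = -2)
1 component over 8 crossings, w = -2
9 Fox colorings among 3^8, |V(-1)| = 3: tricolorable
why: |V(-1)| = 3: so tricolorable, since 3 divides 3


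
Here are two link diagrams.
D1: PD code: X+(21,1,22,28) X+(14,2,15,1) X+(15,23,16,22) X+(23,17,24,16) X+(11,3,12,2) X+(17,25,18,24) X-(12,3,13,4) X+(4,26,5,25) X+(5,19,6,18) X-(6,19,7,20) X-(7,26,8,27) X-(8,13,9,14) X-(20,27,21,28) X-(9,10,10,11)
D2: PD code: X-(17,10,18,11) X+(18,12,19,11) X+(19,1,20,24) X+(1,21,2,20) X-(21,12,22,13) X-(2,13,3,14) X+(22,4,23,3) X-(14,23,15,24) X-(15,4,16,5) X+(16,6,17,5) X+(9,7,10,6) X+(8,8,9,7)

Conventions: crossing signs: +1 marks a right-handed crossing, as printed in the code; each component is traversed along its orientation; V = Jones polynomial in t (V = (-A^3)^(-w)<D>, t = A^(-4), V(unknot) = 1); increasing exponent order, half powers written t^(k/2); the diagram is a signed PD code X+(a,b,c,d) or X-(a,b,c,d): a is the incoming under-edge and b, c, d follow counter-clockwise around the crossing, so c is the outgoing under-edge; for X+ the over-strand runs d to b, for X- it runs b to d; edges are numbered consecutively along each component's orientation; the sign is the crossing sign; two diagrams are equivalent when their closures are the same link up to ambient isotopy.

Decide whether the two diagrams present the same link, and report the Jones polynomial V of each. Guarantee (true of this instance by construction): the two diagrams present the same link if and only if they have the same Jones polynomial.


same link: no
V(D1) = t + t^3 - t^4  [14 crossings, <D> = -A^-10 + A^-6 + A^2, w = +2]
V(D2) = 1  [12 crossings, <D> = A^6, w = +2]
insight: 2 classes among 2 diagrams; unequal V(t) rules out equality


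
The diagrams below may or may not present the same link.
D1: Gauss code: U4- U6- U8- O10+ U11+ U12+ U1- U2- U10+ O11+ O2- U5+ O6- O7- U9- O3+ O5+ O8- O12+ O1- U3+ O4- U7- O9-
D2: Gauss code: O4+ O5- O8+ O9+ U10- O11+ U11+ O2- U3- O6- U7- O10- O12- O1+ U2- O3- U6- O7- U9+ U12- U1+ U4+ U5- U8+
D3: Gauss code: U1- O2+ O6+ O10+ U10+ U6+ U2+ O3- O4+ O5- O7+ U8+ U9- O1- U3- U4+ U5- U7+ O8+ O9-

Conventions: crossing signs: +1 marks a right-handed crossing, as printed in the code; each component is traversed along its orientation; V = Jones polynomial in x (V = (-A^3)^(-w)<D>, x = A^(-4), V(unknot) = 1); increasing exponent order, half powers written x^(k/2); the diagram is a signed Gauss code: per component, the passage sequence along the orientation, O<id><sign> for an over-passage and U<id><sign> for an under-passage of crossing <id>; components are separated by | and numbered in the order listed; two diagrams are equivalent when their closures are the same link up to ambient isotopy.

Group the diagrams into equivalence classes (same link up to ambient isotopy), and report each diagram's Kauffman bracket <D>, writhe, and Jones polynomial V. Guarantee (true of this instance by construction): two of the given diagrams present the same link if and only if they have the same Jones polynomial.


classes: {D1} | {D2} | {D3}
V(D1) = -x^-4 + x^-3 + x^-1  [12 crossings, <D> = A^-2 + A^6 - A^10, w = -2]
D2 (bracket A^2 + A^10 - A^14 + A^18 - A^22; 12 crossings at w = -2): V = -x^-7 + x^-6 - x^-5 + x^-4 + x^-2
V(D3) = 1  [10 crossings, <D> = A^6, w = +2]
note: 3 classes among 3 diagrams; unequal V(x) rules out equality


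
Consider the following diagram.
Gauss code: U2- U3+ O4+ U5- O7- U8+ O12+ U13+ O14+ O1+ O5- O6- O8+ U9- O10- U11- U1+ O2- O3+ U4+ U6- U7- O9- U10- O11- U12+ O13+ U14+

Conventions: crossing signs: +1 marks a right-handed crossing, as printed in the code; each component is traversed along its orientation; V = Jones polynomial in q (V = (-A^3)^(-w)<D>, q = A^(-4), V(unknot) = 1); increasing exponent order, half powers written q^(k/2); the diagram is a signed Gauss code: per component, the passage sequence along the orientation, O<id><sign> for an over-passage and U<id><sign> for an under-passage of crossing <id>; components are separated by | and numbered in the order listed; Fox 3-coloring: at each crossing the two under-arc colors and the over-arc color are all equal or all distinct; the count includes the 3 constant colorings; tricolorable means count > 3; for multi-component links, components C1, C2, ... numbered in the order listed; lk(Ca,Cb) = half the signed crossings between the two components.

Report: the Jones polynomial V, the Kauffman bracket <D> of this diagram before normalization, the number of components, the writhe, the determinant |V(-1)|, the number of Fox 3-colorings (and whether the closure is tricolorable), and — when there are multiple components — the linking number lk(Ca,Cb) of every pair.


V(q) = -q^-3 + q^-2 - q^-1 + 3 - q + q^2 - q^3
bracket: -A^-12 + A^-8 - A^-4 + 3 - A^4 + A^8 - A^12, w = 0
1 component, writhe 0, over 14 crossings
det 9, colorings 27 of 3^14 — tricolorable
observation: w = 0 (over 14 crossings) is diagram-only; (-A^3)^(0) removes it from V


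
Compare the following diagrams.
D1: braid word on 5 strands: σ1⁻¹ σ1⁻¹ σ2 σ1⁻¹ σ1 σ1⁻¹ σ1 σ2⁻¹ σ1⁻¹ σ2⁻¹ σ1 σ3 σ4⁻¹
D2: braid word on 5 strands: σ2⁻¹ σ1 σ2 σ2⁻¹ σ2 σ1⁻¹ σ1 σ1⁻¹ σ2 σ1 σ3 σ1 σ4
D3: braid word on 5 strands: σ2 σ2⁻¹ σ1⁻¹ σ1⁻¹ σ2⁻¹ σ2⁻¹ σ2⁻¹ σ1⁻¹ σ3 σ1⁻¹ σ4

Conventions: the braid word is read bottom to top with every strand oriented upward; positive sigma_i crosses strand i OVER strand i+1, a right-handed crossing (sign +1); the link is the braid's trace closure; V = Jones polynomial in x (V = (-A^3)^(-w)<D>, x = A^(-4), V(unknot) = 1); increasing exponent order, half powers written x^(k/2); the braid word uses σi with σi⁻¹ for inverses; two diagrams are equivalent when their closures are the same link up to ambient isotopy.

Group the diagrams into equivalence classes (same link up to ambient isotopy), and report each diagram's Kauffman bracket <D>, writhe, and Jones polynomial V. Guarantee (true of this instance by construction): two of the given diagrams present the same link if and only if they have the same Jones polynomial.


classes: {D1} | {D2} | {D3}
V(D1) = -x^(-5/2) - x^(-1/2)  [13 crossings, <D> = A^-7 + A, w = -3]
D2 (bracket -A^-7 + A^-3 - A + 2A^5 - A^9 + 2A^13; 13 crossings at w = +5): V = -2x^(1/2) + x^(3/2) - 2x^(5/2) + x^(7/2) - x^(9/2) + x^(11/2)
V(D3) = x^(-19/2) - 2x^(-17/2) + 2x^(-15/2) - 2x^(-13/2) + 2x^(-11/2) - 2x^(-9/2) - x^(-5/2)  (w -5, c 11, <D> = A^-5 + 2A^3 - 2A^7 + 2A^11 - 2A^15 + 2A^19 - A^23)
insight: 3 classes among 3 diagrams; unequal V(x) rules out equality


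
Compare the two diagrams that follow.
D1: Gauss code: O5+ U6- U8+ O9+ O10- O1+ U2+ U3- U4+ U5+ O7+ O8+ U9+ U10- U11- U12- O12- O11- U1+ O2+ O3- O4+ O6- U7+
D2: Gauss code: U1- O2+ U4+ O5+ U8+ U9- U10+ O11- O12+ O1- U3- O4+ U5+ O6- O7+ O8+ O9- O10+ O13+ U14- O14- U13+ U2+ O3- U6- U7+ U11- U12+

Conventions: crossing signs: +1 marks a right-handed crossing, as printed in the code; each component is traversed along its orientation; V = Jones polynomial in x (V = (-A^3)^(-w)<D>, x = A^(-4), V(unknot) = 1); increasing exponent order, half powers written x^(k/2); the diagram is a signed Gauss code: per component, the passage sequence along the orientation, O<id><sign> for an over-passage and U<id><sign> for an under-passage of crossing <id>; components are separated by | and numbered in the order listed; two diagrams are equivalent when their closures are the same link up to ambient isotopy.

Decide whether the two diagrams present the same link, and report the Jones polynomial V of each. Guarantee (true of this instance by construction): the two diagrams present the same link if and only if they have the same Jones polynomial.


equivalent: no
D1 (bracket -A^-18 + A^-14 - A^-10 + 2A^-6 - A^-2 + A^2; 12 crossings at w = +2): V = x - x^2 + 2x^3 - x^4 + x^5 - x^6
V(D2) = x^-1 - 1 + 2x - 2x^2 + 2x^3 - 2x^4 + x^5  (w +2, c 14, <D> = A^-14 - 2A^-10 + 2A^-6 - 2A^-2 + 2A^2 - A^6 + A^10)
key observation: V(x) takes 2 values over 2 diagrams, fixing the grouping


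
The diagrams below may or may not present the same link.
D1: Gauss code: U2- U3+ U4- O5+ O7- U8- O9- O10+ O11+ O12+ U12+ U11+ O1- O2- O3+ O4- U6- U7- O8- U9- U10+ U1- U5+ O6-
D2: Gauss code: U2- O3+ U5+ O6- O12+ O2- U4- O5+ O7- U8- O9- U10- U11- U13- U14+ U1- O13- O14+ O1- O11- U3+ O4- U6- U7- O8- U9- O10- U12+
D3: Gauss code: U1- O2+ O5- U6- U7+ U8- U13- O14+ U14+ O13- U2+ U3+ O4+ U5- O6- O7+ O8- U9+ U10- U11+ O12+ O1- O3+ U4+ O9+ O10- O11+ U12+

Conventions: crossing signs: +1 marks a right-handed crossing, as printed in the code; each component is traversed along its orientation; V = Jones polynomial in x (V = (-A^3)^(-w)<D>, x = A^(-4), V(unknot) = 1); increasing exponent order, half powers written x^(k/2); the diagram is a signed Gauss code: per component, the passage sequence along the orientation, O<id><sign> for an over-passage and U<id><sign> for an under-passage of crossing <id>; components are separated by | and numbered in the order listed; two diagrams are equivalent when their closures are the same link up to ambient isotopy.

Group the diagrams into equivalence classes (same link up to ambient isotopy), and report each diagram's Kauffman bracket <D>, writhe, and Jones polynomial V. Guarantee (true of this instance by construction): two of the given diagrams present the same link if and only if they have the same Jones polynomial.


equivalence classes: {D1, D2} | {D3}
D1 (bracket A^-2 - A^2 + 2A^6 - A^10 + A^14 - A^18; 12 crossings at w = -2): V = -x^-6 + x^-5 - x^-4 + 2x^-3 - x^-2 + x^-1
D2 (bracket A^-14 - A^-10 + 2A^-6 - A^-2 + A^2 - A^6; 14 crossings at w = -6): V = -x^-6 + x^-5 - x^-4 + 2x^-3 - x^-2 + x^-1
V(D3) = 1  [14 crossings, <D> = A^6, w = +2]
key observation: 2 values of V(x) split the 3 diagrams


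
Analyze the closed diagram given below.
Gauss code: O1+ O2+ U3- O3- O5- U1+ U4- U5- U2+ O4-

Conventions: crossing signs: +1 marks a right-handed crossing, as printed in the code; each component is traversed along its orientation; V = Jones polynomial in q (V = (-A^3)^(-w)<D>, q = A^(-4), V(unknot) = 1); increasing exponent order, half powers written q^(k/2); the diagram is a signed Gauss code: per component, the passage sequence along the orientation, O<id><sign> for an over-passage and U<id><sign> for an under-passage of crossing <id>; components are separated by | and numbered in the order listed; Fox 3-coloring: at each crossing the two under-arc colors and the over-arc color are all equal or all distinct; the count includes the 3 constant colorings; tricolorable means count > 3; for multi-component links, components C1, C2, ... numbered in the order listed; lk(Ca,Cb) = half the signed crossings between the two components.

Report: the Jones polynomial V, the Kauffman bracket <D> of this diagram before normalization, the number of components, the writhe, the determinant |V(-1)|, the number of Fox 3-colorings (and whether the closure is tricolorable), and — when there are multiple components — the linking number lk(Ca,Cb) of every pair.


V(q) = 1
bracket: -A^-3, w = -1
1 component, writhe -1, over 5 crossings
det 1, colorings 3 of 3^5 — not tricolorable
observation: w = -1 shifts under R1 moves; the (-A^3)^(1) factor cancels that in V


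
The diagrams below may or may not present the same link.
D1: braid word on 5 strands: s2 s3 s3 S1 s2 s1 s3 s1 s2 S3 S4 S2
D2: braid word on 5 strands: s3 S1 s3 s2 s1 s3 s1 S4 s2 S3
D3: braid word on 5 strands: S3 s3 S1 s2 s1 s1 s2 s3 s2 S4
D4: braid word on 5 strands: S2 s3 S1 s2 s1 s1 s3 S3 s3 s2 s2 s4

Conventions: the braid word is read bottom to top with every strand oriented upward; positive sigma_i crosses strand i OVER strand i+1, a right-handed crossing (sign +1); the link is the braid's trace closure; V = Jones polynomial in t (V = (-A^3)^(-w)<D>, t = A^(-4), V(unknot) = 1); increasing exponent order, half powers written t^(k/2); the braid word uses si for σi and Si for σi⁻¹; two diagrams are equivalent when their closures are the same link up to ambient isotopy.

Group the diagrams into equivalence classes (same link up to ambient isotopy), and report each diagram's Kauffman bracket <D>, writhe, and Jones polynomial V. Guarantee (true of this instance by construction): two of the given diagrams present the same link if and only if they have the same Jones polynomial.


equivalence classes: {D1, D2, D3, D4}
D1 (bracket -A^-12 + A^-8 - A^-4 + 2 - A^4 + A^8; 12 crossings at w = +4): V = t - t^2 + 2t^3 - t^4 + t^5 - t^6
D2 (bracket -A^-12 + A^-8 - A^-4 + 2 - A^4 + A^8; 10 crossings at w = +4): V = t - t^2 + 2t^3 - t^4 + t^5 - t^6
V(D3) = t - t^2 + 2t^3 - t^4 + t^5 - t^6  (w +4, c 10, <D> = -A^-12 + A^-8 - A^-4 + 2 - A^4 + A^8)
D4 (bracket -A^-6 + A^-2 - A^2 + 2A^6 - A^10 + A^14; 12 crossings at w = +6): V = t - t^2 + 2t^3 - t^4 + t^5 - t^6
observation: all 4 diagrams share one V(t), hence one class


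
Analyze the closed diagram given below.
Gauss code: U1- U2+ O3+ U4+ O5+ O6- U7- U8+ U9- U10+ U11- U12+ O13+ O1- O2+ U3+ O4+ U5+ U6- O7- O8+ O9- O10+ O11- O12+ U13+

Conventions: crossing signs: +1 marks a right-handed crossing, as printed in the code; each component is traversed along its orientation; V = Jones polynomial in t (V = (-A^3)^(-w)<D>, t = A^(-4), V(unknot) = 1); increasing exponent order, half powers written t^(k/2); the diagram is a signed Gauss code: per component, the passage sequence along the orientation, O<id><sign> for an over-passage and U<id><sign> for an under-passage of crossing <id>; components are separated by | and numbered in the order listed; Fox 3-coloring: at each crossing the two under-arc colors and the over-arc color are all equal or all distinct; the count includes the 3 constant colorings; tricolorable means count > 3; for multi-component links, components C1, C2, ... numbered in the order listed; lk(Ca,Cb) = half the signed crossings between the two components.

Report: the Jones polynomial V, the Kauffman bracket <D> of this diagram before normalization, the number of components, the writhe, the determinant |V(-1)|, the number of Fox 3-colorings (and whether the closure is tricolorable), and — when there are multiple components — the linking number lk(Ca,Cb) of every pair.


Jones polynomial: V(t) = t + t^3 - t^4
<D> = A^-7 - A^-3 - A^5; writhe +3
components 1, writhe +3 (13 crossings)
3-colorings: 9 of 3^13, det 3 — tricolorable
note: the span of V is 3, forcing >= 3 crossings in any diagram


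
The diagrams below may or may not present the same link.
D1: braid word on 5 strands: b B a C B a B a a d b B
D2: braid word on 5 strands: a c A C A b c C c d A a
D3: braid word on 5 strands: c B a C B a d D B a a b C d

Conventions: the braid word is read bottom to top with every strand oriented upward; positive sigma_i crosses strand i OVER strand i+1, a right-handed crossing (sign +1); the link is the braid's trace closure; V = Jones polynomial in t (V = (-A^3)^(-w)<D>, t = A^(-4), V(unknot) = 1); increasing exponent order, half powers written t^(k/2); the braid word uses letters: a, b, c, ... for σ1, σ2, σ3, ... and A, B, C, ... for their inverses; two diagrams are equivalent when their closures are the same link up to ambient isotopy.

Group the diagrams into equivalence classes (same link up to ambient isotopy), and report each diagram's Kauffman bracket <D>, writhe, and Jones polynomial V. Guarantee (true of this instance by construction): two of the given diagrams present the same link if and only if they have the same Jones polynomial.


grouping into links: {D1, D3} | {D2}
V(D1) = t^-1 - 1 + 2t - 2t^2 + 2t^3 - 2t^4 + t^5  (w +2, c 12, <D> = A^-14 - 2A^-10 + 2A^-6 - 2A^-2 + 2A^2 - A^6 + A^10)
V(D2) = 1  [12 crossings, <D> = A^6, w = +2]
D3 (bracket A^-14 - 2A^-10 + 2A^-6 - 2A^-2 + 2A^2 - A^6 + A^10; 14 crossings at w = +2): V = t^-1 - 1 + 2t - 2t^2 + 2t^3 - 2t^4 + t^5
why: 2 values of V(t) split the 3 diagrams


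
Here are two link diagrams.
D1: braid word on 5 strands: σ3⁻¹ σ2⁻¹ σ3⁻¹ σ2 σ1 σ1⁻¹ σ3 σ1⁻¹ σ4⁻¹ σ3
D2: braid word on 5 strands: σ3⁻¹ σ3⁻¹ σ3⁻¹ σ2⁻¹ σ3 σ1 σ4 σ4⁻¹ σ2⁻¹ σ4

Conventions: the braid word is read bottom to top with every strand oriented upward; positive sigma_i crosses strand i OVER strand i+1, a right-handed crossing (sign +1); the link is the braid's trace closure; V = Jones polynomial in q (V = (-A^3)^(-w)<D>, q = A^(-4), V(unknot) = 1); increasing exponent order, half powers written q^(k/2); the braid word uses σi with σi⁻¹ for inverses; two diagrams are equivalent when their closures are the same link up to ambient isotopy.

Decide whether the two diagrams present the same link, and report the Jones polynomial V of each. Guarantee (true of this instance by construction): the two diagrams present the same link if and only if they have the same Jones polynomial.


same link: no
V(D1) = 1  [10 crossings, <D> = A^-6, w = -2]
V(D2) = -q^-6 + q^-5 - q^-4 + 2q^-3 - q^-2 + q^-1  (w -2, c 10, <D> = A^-2 - A^2 + 2A^6 - A^10 + A^14 - A^18)
note: V(q) takes 2 values over 2 diagrams, fixing the grouping


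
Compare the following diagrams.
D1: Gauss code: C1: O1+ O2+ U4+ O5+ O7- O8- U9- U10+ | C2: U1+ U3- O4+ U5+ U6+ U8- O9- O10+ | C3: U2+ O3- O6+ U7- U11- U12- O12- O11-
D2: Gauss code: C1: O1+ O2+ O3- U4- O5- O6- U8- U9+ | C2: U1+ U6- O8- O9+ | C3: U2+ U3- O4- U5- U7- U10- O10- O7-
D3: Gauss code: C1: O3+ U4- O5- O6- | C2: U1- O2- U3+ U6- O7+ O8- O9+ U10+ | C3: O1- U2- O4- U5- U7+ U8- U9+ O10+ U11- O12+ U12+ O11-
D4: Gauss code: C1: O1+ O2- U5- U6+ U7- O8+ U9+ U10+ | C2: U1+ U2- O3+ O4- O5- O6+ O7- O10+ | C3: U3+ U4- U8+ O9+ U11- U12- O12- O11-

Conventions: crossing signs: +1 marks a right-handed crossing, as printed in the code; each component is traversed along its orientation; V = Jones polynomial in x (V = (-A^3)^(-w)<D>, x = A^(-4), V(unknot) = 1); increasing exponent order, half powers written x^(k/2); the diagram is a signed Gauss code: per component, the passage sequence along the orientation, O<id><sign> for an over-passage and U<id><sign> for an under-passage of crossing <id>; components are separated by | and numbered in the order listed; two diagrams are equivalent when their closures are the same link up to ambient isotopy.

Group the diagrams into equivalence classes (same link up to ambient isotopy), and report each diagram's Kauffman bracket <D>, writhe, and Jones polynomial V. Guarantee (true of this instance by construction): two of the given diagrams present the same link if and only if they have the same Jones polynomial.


equivalence classes: {D1, D4} | {D2, D3}
D1 (bracket A^-12 + A^-8 + A^-4 + 1; 12 crossings at w = 0): V = 1 + x + x^2 + x^3
D2 (bracket A^-12 + A^-8 + A^-4 + 1; 10 crossings at w = -4): V = x^-3 + x^-2 + x^-1 + 1
V(D3) = x^-3 + x^-2 + x^-1 + 1  [12 crossings, <D> = A^-6 + A^-2 + A^2 + A^6, w = -2]
V(D4) = 1 + x + x^2 + x^3  [12 crossings, <D> = A^-12 + A^-8 + A^-4 + 1, w = 0]
key observation: 2 classes among 4 diagrams; unequal V(x) rules out equality
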